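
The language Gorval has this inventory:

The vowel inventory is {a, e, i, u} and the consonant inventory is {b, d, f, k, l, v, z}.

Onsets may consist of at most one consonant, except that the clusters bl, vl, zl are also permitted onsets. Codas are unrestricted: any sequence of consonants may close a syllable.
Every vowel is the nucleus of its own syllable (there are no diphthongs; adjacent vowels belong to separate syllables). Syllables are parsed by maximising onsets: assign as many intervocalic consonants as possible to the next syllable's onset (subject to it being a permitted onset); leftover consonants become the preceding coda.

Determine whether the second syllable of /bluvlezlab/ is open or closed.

open

The vowels are u, e, a — 3 nuclei, so 3 syllables.
V1 /u/ – V2 /e/: /vl/ — entire cluster is a permitted onset → onset /vl/, coda ∅.
V2 /e/ – V3 /a/: /zl/ — entire cluster is a permitted onset → onset /zl/, coda ∅.
So the parse is blu.vle.zlab.
Syllable 2 is /vle/; it ends in its nucleus with no coda, so it is open.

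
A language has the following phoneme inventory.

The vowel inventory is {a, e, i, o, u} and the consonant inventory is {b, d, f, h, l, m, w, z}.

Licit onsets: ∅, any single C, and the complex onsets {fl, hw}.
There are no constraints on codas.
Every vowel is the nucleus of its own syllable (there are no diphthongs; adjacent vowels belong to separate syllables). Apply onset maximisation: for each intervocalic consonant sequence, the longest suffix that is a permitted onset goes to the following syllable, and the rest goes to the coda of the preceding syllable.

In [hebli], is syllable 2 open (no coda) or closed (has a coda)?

open

Vowels present: e, i; each is a nucleus, giving 2 syllables.
σ1/σ2 boundary: cluster /bl/ — the longest permitted-onset suffix is /l/; onset = /l/, preceding coda = /b/.
So the parse is heb.li.
Syllable 2 is /li/; it ends in its nucleus with no coda, so it is open.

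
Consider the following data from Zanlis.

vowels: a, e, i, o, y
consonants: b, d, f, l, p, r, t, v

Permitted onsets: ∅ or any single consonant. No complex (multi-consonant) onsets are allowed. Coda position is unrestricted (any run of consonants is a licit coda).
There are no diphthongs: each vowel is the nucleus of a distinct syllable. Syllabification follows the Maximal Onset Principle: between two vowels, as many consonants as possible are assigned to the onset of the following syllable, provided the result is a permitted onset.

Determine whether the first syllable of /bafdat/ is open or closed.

closed

Nuclei (vowels): a, a → 2 syllables.
Between /a/ (V1) and /a/ (V2): /fd/ — longest licit onset from the right is /d/, leaving /f/ as coda.
So the parse is baf.dat.
Syllable 1 is /baf/ with coda /f/, so it is closed.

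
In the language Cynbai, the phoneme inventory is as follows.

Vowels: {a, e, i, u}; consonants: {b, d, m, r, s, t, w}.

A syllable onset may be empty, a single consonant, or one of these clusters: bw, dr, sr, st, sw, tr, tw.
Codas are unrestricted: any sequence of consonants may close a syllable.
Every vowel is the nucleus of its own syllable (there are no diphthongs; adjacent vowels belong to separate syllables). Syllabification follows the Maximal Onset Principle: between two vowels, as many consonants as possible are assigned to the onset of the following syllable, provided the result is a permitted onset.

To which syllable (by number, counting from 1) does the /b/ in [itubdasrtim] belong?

2

The vowels are i, u, a, i — 4 nuclei, so 4 syllables.
V1 /i/ – V2 /u/: /t/ → onset of the next syllable (single consonants are always licit onsets).
V2 /u/ – V3 /a/: /bd/ — longest licit onset from the right is /d/, leaving /b/ as coda.
V3 /a/ – V4 /i/: /srt/ splits as /sr/ + /t/ (/t/ is the longest suffix that is a licit onset).
So the parse is i.tub.dasr.tim.
The /b/ is in the coda of syllable 2 (/tub/).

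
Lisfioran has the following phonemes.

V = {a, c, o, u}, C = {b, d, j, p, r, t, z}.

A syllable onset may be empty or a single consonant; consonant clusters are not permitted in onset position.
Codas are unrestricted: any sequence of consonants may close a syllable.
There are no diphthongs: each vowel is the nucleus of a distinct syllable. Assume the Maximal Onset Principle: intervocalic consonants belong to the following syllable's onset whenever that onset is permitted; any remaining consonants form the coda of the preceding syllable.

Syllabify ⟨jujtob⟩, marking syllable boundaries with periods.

juj.tob

Vowels present: u, o; each is a nucleus, giving 2 syllables.
/u…o/ gap (V1→V2): cluster /jt/ — the longest permitted-onset suffix is /t/; onset = /t/, preceding coda = /j/.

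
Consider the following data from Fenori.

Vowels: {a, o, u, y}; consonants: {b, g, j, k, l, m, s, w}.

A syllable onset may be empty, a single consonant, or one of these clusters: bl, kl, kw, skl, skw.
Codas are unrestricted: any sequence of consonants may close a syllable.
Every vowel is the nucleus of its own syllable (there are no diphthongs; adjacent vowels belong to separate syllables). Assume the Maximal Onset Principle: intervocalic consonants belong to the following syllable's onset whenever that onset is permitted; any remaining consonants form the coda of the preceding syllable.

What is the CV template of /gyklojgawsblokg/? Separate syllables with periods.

The vowels are y, o, a, o — 4 nuclei, so 4 syllables.
/y…o/ gap (V1→V2): cluster /kl/ — /kl/ is itself a permitted onset, so the whole cluster goes right; preceding coda = ∅.
/o…a/ gap (V2→V3): /jg/; trying suffixes from longest down, /g/ is the first permitted one, so coda /j/ | onset /g/.
/a…o/ gap (V3→V4): /wsbl/ — longest licit onset from the right is /bl/, leaving /ws/ as coda.
So the parse is gy.kloj.gaws.blokg.
Mapping each syllable to C/V: /gy/ → CV, /kloj/ → CCVC, /gaws/ → CVCC, /blokg/ → CCVCC.

CV.CCVC.CVCC.CCVCC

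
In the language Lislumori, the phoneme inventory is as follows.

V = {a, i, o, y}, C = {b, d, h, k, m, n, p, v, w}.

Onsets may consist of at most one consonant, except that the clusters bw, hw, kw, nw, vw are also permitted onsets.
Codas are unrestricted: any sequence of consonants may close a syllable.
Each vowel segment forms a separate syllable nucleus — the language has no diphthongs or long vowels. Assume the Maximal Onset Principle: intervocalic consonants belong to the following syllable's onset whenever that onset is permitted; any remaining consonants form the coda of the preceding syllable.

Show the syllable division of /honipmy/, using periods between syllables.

ho.nip.my

The vowels are o, i, y — 3 nuclei, so 3 syllables.
V1 /o/ – V2 /i/: /n/ is a single consonant, so it becomes the next onset.
V2 /i/ – V3 /y/: /pm/; trying suffixes from longest down, /m/ is the first permitted one, so coda /p/ | onset /m/.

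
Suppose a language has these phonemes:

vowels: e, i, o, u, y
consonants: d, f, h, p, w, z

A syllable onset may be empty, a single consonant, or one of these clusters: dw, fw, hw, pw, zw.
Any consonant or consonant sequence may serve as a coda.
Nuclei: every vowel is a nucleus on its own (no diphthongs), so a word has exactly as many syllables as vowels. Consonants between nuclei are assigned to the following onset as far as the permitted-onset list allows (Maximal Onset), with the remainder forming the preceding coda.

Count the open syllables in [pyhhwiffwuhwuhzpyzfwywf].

1

Nuclei (vowels): y, i, u, u, y, y → 6 syllables.
V1 /y/ – V2 /i/: cluster /hhw/ — the longest permitted-onset suffix is /hw/; onset = /hw/, preceding coda = /h/.
V2 /i/ – V3 /u/: cluster /ffw/ — the longest permitted-onset suffix is /fw/; onset = /fw/, preceding coda = /f/.
V3 /u/ – V4 /u/: cluster /hw/ — /hw/ is itself a permitted onset, so the whole cluster goes right; preceding coda = ∅.
V4 /u/ – V5 /y/: /hzp/ — longest licit onset from the right is /p/, leaving /hz/ as coda.
V5 /y/ – V6 /y/: /zfw/ splits as /z/ + /fw/ (/fw/ is the longest suffix that is a licit onset).
So the parse is pyh.hwif.fwu.hwuhz.pyz.fwywf.
Classifying each syllable: /pyh/ (closed), /hwif/ (closed), /fwu/ (open), /hwuhz/ (closed), /pyz/ (closed), /fwywf/ (closed).
Open syllables: 1.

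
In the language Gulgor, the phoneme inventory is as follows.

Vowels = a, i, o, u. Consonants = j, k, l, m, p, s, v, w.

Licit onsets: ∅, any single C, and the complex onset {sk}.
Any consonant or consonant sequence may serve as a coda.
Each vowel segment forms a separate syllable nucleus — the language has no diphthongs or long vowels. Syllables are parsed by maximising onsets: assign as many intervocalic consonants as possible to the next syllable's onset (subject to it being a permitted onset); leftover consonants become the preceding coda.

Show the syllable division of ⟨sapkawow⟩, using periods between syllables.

The vowels are a, a, o — 3 nuclei, so 3 syllables.
/a…a/ gap (V1→V2): /pk/ — longest licit onset from the right is /k/, leaving /p/ as coda.
/a…o/ gap (V2→V3): /w/ → onset of the next syllable (single consonants are always licit onsets).

sap.ka.wow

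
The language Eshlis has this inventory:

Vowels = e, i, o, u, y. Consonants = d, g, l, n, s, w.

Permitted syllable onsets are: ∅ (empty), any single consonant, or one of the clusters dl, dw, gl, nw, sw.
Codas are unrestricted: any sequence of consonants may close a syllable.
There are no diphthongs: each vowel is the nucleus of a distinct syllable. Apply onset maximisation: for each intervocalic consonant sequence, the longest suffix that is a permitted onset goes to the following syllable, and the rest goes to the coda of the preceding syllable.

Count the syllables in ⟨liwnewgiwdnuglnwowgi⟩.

6

Vowels present: i, e, i, u, o, i; each is a nucleus, giving 6 syllables.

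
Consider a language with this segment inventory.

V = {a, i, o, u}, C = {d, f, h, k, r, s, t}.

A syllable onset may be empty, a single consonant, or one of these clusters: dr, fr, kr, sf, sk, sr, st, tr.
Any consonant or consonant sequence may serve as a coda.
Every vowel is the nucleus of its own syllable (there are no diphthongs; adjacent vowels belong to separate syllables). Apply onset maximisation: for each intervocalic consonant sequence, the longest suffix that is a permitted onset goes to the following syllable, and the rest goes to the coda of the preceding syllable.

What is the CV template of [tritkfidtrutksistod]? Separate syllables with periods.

CCVCC.CVC.CCVCC.CV.CCVC

Nuclei (vowels): i, i, u, i, o → 5 syllables.
/i…i/ gap (V1→V2): /tkf/ splits as /tk/ + /f/ (/f/ is the longest suffix that is a licit onset).
/i…u/ gap (V2→V3): /dtr/ — longest licit onset from the right is /tr/, leaving /d/ as coda.
/u…i/ gap (V3→V4): /tks/ — longest licit onset from the right is /s/, leaving /tk/ as coda.
/i…o/ gap (V4→V5): cluster /st/ — /st/ is itself a permitted onset, so the whole cluster goes right; preceding coda = ∅.
Putting it together: tritk.fid.trutk.si.stod.
Mapping each syllable to C/V: /tritk/ → CCVCC, /fid/ → CVC, /trutk/ → CCVCC, /si/ → CV, /stod/ → CCVC.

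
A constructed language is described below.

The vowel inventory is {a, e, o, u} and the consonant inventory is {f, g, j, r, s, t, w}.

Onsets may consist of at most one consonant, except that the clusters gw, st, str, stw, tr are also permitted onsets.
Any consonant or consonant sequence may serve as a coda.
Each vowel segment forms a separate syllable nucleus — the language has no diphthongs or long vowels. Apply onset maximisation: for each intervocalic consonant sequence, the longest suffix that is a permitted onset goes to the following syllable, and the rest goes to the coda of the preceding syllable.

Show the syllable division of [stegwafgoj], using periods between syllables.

Nuclei (vowels): e, a, o → 3 syllables.
Between /e/ (V1) and /a/ (V2): /gw/ is a licit onset in full, so it all attaches to the next syllable.
Between /a/ (V2) and /o/ (V3): /fg/ splits as /f/ + /g/ (/g/ is the longest suffix that is a licit onset).

ste.gwaf.goj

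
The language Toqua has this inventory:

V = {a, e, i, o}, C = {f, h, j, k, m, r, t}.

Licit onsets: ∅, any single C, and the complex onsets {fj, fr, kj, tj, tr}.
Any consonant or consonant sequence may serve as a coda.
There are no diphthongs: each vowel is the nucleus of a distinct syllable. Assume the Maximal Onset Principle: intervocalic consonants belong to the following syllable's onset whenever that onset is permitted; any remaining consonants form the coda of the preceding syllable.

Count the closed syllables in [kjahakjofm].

1

Vowels present: a, a, o; each is a nucleus, giving 3 syllables.
σ1/σ2 boundary: /h/ is a single consonant, so it becomes the next onset.
σ2/σ3 boundary: cluster /kj/ — /kj/ is itself a permitted onset, so the whole cluster goes right; preceding coda = ∅.
So the parse is kja.ha.kjofm.
Classifying each syllable: /kja/ (open), /ha/ (open), /kjofm/ (closed).
Closed syllables: 1.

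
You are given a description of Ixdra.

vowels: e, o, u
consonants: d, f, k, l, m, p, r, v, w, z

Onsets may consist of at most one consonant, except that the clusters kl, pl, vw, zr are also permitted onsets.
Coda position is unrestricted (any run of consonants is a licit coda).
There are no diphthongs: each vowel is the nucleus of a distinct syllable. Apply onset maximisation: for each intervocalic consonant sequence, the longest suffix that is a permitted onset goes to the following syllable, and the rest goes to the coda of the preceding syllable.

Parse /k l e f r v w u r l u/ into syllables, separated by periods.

Vowels present: e, u, u; each is a nucleus, giving 3 syllables.
V1 /e/ – V2 /u/: /frvw/ — longest licit onset from the right is /vw/, leaving /fr/ as coda.
V2 /u/ – V3 /u/: /rl/ — longest licit onset from the right is /l/, leaving /r/ as coda.

klefr.vwur.lu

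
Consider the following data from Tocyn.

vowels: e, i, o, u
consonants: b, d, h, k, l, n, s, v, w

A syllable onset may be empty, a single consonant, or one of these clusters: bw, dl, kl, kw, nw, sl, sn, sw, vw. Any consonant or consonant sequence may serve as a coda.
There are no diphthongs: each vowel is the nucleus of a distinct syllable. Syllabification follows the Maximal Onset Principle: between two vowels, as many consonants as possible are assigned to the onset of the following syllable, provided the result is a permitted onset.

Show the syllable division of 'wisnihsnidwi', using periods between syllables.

wi.snih.snid.wi

Vowels present: i, i, i, i; each is a nucleus, giving 4 syllables.
/i…i/ gap (V1→V2): cluster /sn/ — /sn/ is itself a permitted onset, so the whole cluster goes right; preceding coda = ∅.
/i…i/ gap (V2→V3): cluster /hsn/ — the longest permitted-onset suffix is /sn/; onset = /sn/, preceding coda = /h/.
/i…i/ gap (V3→V4): /dw/; trying suffixes from longest down, /w/ is the first permitted one, so coda /d/ | onset /w/.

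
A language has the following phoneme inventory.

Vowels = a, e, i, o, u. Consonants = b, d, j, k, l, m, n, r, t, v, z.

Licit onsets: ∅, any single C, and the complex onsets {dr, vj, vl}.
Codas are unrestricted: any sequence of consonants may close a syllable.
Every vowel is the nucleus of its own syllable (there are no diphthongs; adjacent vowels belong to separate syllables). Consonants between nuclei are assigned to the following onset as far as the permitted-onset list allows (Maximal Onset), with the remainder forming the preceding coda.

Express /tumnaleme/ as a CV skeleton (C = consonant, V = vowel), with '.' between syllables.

CVC.CV.CV.CV

Nuclei (vowels): u, a, e, e → 4 syllables.
V1 /u/ – V2 /a/: /mn/ splits as /m/ + /n/ (/n/ is the longest suffix that is a licit onset).
V2 /a/ – V3 /e/: just /l/ — single C goes to the following onset.
V3 /e/ – V4 /e/: /m/ → onset of the next syllable (single consonants are always licit onsets).
So the parse is tum.na.le.me.
Mapping each syllable to C/V: /tum/ → CVC, /na/ → CV, /le/ → CV, /me/ → CV.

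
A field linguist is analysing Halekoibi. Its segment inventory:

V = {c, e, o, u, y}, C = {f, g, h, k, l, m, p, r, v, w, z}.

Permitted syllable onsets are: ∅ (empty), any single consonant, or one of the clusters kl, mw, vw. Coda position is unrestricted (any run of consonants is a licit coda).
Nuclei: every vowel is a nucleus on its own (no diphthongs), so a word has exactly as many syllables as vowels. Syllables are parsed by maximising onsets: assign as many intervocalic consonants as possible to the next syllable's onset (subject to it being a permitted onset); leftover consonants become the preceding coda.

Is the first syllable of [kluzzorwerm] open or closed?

closed

The vowels are u, o, e — 3 nuclei, so 3 syllables.
/u…o/ gap (V1→V2): /zz/; trying suffixes from longest down, /z/ is the first permitted one, so coda /z/ | onset /z/.
/o…e/ gap (V2→V3): /rw/ splits as /r/ + /w/ (/w/ is the longest suffix that is a licit onset).
So the parse is kluz.zor.werm.
Syllable 1 is /kluz/ with coda /z/, so it is closed.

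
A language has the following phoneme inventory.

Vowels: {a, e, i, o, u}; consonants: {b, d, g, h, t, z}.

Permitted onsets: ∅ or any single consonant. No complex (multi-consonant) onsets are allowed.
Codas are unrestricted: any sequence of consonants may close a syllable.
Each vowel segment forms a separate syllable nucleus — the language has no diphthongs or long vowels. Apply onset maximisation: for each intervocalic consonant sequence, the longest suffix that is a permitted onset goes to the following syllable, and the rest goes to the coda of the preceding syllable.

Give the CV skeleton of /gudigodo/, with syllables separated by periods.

CV.CV.CV.CV

Vowels present: u, i, o, o; each is a nucleus, giving 4 syllables.
σ1/σ2 boundary: /d/ → onset of the next syllable (single consonants are always licit onsets).
σ2/σ3 boundary: /g/ → onset of the next syllable (single consonants are always licit onsets).
σ3/σ4 boundary: /d/ → onset of the next syllable (single consonants are always licit onsets).
Result: gu.di.go.do.
Mapping each syllable to C/V: /gu/ → CV, /di/ → CV, /go/ → CV, /do/ → CV.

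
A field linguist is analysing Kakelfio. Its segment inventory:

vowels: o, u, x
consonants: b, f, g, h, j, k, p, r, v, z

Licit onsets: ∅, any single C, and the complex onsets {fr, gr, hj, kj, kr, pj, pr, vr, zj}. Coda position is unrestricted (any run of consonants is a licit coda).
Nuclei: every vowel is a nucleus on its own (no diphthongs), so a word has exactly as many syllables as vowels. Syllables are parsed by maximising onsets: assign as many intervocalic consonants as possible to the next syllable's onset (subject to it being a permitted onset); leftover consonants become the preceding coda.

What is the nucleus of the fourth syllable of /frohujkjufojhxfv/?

o

The vowels are o, u, u, o, x — 5 nuclei, so 5 syllables.
The fourth nucleus (vowel 4 from the left) is /o/.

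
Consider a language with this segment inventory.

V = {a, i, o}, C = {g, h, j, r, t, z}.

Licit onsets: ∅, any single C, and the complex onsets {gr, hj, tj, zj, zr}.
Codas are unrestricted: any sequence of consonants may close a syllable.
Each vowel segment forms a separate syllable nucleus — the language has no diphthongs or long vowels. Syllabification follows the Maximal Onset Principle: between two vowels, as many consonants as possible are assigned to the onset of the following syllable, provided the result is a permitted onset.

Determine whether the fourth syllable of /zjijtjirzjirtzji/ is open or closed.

open

Vowels present: i, i, i, i; each is a nucleus, giving 4 syllables.
/i…i/ gap (V1→V2): /jtj/ — longest licit onset from the right is /tj/, leaving /j/ as coda.
/i…i/ gap (V2→V3): /rzj/ — longest licit onset from the right is /zj/, leaving /r/ as coda.
/i…i/ gap (V3→V4): /rtzj/ — longest licit onset from the right is /zj/, leaving /rt/ as coda.
Putting it together: zjij.tjir.zjirt.zji.
Syllable 4 is /zji/; it ends in its nucleus with no coda, so it is open.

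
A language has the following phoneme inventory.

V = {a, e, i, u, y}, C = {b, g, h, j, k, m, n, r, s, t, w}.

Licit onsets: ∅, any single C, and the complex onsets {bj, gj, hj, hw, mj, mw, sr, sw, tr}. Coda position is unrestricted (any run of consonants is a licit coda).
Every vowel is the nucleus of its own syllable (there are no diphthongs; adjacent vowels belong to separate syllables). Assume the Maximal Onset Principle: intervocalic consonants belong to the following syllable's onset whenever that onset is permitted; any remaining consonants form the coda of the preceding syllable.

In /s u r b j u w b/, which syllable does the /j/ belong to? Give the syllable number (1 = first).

The vowels are u, u — 2 nuclei, so 2 syllables.
σ1/σ2 boundary: /rbj/ — longest licit onset from the right is /bj/, leaving /r/ as coda.
So the parse is sur.bjuwb.
The /j/ is in the onset of syllable 2 (/bjuwb/).

2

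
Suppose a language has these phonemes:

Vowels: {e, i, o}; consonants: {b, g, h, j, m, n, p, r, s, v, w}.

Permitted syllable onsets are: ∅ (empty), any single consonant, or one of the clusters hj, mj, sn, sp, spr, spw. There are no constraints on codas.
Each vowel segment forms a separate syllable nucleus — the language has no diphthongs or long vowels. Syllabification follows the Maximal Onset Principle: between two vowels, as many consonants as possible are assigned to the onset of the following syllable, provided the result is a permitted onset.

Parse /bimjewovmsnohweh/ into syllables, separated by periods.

bi.mje.wovm.snoh.weh

The vowels are i, e, o, o, e — 5 nuclei, so 5 syllables.
Between /i/ (V1) and /e/ (V2): cluster /mj/ — /mj/ is itself a permitted onset, so the whole cluster goes right; preceding coda = ∅.
Between /e/ (V2) and /o/ (V3): /w/ → onset of the next syllable (single consonants are always licit onsets).
Between /o/ (V3) and /o/ (V4): /vmsn/; trying suffixes from longest down, /sn/ is the first permitted one, so coda /vm/ | onset /sn/.
Between /o/ (V4) and /e/ (V5): /hw/ splits as /h/ + /w/ (/w/ is the longest suffix that is a licit onset).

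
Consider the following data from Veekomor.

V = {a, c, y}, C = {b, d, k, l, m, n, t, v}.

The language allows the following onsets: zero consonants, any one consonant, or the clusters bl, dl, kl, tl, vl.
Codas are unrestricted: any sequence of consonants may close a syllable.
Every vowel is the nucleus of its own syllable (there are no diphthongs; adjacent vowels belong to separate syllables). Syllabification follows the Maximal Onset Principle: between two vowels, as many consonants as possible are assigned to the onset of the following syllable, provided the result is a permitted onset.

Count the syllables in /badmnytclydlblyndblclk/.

6

The vowels are a, y, c, y, y, c — 6 nuclei, so 6 syllables.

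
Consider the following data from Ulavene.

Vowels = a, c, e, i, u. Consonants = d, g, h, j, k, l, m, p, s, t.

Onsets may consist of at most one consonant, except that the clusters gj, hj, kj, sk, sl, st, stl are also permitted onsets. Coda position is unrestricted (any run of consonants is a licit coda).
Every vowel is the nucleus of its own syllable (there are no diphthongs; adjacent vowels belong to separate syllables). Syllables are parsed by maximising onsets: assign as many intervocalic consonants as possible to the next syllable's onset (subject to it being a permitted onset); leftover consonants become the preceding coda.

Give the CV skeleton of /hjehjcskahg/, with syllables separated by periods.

CCV.CCV.CCVCC

Vowels present: e, c, a; each is a nucleus, giving 3 syllables.
σ1/σ2 boundary: /hj/ — entire cluster is a permitted onset → onset /hj/, coda ∅.
σ2/σ3 boundary: /sk/ is a licit onset in full, so it all attaches to the next syllable.
Syllabification: hje.hjc.skahg.
Mapping each syllable to C/V: /hje/ → CCV, /hjc/ → CCV, /skahg/ → CCVCC.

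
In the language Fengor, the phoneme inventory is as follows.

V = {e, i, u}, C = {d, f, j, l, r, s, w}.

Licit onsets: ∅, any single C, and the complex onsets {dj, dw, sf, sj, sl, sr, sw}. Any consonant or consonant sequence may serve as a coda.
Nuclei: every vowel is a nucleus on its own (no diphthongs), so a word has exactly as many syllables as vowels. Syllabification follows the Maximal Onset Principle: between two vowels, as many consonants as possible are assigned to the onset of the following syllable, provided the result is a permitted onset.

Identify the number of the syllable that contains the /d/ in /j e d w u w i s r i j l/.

The vowels are e, u, i, i — 4 nuclei, so 4 syllables.
Between /e/ (V1) and /u/ (V2): /dw/ — entire cluster is a permitted onset → onset /dw/, coda ∅.
Between /u/ (V2) and /i/ (V3): just /w/ — single C goes to the following onset.
Between /i/ (V3) and /i/ (V4): /sr/ is a licit onset in full, so it all attaches to the next syllable.
Syllabification: je.dwu.wi.srijl.
The /d/ is in the onset of syllable 2 (/dwu/).

2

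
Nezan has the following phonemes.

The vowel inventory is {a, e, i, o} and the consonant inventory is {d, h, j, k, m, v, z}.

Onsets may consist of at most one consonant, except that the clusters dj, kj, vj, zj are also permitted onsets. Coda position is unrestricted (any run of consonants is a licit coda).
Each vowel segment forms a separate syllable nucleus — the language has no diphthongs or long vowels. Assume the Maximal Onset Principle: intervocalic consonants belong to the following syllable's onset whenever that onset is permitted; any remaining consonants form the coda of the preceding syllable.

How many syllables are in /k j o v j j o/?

The vowels are o, o — 2 nuclei, so 2 syllables.

2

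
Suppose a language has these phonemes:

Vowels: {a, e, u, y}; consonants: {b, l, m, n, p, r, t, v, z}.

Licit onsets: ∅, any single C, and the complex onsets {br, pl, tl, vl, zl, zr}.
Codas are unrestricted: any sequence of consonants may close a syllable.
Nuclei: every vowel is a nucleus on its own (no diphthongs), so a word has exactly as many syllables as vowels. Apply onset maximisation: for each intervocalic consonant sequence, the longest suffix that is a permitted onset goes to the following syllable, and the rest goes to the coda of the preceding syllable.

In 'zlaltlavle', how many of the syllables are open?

2

Vowels present: a, a, e; each is a nucleus, giving 3 syllables.
Between /a/ (V1) and /a/ (V2): /ltl/ splits as /l/ + /tl/ (/tl/ is the longest suffix that is a licit onset).
Between /a/ (V2) and /e/ (V3): cluster /vl/ — /vl/ is itself a permitted onset, so the whole cluster goes right; preceding coda = ∅.
Putting it together: zlal.tla.vle.
Classifying each syllable: /zlal/ (closed), /tla/ (open), /vle/ (open).
Open syllables: 2.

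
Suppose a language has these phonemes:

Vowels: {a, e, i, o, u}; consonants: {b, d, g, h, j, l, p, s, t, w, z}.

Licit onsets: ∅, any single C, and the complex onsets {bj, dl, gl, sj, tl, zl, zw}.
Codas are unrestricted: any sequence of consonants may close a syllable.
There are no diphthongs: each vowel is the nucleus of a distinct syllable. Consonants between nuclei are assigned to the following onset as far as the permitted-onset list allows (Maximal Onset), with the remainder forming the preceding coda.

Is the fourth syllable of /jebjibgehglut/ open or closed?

Nuclei (vowels): e, i, e, u → 4 syllables.
σ1/σ2 boundary: /bj/ — entire cluster is a permitted onset → onset /bj/, coda ∅.
σ2/σ3 boundary: cluster /bg/ — the longest permitted-onset suffix is /g/; onset = /g/, preceding coda = /b/.
σ3/σ4 boundary: /hgl/; trying suffixes from longest down, /gl/ is the first permitted one, so coda /h/ | onset /gl/.
Putting it together: je.bjib.geh.glut.
Syllable 4 is /glut/ with coda /t/, so it is closed.

closed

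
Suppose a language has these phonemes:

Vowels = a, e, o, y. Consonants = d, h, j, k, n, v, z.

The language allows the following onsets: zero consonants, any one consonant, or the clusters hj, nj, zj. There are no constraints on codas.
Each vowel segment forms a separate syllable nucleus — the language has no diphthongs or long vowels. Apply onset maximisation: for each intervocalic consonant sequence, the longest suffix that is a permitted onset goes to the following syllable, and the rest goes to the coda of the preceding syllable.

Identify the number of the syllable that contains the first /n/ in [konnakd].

1

Nuclei (vowels): o, a → 2 syllables.
Between /o/ (V1) and /a/ (V2): /nn/ splits as /n/ + /n/ (/n/ is the longest suffix that is a licit onset).
Syllabification: kon.nakd.
The first /n/ is in the coda of syllable 1 (/kon/).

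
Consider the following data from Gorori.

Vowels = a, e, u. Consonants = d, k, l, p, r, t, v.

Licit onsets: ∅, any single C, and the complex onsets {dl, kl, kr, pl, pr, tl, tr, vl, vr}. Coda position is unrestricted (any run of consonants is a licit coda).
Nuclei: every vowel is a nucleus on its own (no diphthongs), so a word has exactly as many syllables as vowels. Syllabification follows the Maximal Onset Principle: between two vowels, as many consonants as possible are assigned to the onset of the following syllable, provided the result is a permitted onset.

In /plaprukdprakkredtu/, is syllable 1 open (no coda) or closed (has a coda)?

The vowels are a, u, a, e, u — 5 nuclei, so 5 syllables.
/a…u/ gap (V1→V2): /pr/ — entire cluster is a permitted onset → onset /pr/, coda ∅.
/u…a/ gap (V2→V3): cluster /kdpr/ — the longest permitted-onset suffix is /pr/; onset = /pr/, preceding coda = /kd/.
/a…e/ gap (V3→V4): /kkr/; trying suffixes from longest down, /kr/ is the first permitted one, so coda /k/ | onset /kr/.
/e…u/ gap (V4→V5): /dt/; trying suffixes from longest down, /t/ is the first permitted one, so coda /d/ | onset /t/.
Result: pla.prukd.prak.kred.tu.
Syllable 1 is /pla/; it ends in its nucleus with no coda, so it is open.

open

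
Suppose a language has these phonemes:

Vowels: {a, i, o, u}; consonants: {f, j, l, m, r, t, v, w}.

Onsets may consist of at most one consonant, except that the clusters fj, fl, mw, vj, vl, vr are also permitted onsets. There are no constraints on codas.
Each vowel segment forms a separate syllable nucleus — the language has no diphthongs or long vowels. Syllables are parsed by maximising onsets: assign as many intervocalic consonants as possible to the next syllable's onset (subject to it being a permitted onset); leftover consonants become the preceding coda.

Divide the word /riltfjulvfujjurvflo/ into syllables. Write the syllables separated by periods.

Vowels present: i, u, u, u, o; each is a nucleus, giving 5 syllables.
V1 /i/ – V2 /u/: /ltfj/ — longest licit onset from the right is /fj/, leaving /lt/ as coda.
V2 /u/ – V3 /u/: cluster /lvf/ — the longest permitted-onset suffix is /f/; onset = /f/, preceding coda = /lv/.
V3 /u/ – V4 /u/: /jj/ splits as /j/ + /j/ (/j/ is the longest suffix that is a licit onset).
V4 /u/ – V5 /o/: /rvfl/ splits as /rv/ + /fl/ (/fl/ is the longest suffix that is a licit onset).

rilt.fjulv.fuj.jurv.flo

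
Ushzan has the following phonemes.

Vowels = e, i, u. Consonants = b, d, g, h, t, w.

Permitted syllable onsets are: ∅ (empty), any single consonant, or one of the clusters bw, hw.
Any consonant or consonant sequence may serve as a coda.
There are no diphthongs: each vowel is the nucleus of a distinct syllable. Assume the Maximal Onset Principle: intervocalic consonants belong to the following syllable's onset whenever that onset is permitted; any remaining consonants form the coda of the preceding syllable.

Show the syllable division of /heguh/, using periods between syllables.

The vowels are e, u — 2 nuclei, so 2 syllables.
Between /e/ (V1) and /u/ (V2): /g/ → onset of the next syllable (single consonants are always licit onsets).

he.guh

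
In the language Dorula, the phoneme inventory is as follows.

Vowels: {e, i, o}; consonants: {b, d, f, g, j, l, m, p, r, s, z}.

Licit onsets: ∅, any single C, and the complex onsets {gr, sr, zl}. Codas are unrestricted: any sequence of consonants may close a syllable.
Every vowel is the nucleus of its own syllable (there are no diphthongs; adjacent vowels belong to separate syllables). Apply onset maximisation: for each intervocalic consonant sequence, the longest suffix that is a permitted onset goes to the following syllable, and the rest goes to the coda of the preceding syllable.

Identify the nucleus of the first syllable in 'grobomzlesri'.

o

The vowels are o, o, e, i — 4 nuclei, so 4 syllables.
The first nucleus (vowel 1 from the left) is /o/.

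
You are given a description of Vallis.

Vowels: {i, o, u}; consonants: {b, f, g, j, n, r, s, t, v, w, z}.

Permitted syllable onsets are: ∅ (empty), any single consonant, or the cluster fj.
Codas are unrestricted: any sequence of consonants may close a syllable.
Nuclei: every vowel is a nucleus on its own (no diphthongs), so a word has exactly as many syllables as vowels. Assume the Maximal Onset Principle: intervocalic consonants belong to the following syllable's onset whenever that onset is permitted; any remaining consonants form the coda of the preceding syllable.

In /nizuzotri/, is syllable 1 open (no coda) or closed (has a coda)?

open

Vowels present: i, u, o, i; each is a nucleus, giving 4 syllables.
/i…u/ gap (V1→V2): /z/ is a single consonant, so it becomes the next onset.
/u…o/ gap (V2→V3): /z/ → onset of the next syllable (single consonants are always licit onsets).
/o…i/ gap (V3→V4): cluster /tr/ — the longest permitted-onset suffix is /r/; onset = /r/, preceding coda = /t/.
Putting it together: ni.zu.zot.ri.
Syllable 1 is /ni/; it ends in its nucleus with no coda, so it is open.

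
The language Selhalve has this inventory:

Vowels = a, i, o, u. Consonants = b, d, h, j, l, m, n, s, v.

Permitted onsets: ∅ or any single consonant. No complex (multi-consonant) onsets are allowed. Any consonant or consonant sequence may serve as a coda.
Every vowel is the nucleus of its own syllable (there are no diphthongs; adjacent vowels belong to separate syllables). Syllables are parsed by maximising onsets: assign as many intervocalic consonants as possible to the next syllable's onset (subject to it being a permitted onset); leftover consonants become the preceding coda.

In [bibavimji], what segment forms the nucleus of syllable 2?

a

Vowels present: i, a, i, i; each is a nucleus, giving 4 syllables.
The second nucleus (vowel 2 from the left) is /a/.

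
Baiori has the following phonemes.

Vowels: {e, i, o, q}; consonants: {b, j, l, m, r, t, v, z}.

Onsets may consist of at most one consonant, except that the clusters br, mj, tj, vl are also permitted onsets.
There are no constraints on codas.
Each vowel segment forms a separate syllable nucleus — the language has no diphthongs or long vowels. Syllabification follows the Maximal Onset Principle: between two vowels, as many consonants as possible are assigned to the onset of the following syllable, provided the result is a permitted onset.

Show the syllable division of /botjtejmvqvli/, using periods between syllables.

botj.tejm.vq.vli

The vowels are o, e, q, i — 4 nuclei, so 4 syllables.
/o…e/ gap (V1→V2): cluster /tjt/ — the longest permitted-onset suffix is /t/; onset = /t/, preceding coda = /tj/.
/e…q/ gap (V2→V3): /jmv/ splits as /jm/ + /v/ (/v/ is the longest suffix that is a licit onset).
/q…i/ gap (V3→V4): /vl/ is a licit onset in full, so it all attaches to the next syllable.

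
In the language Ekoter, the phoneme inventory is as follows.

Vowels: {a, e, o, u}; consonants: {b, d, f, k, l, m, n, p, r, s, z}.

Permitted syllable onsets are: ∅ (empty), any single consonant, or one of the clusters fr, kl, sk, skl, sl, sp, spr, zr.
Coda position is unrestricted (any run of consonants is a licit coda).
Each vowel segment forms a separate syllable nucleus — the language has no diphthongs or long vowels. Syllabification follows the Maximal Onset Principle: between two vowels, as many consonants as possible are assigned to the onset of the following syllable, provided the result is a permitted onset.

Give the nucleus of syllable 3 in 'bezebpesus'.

Vowels present: e, e, e, u; each is a nucleus, giving 4 syllables.
The third nucleus (vowel 3 from the left) is /e/.

e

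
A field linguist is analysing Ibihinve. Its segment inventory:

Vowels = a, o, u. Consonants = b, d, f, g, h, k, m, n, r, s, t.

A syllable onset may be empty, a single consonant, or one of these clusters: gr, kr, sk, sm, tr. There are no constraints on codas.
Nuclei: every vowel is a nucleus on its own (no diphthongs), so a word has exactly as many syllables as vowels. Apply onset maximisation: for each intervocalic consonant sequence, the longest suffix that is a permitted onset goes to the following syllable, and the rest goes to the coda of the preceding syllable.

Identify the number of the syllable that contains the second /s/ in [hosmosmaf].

Nuclei (vowels): o, o, a → 3 syllables.
Between /o/ (V1) and /o/ (V2): /sm/ — entire cluster is a permitted onset → onset /sm/, coda ∅.
Between /o/ (V2) and /a/ (V3): /sm/ is a licit onset in full, so it all attaches to the next syllable.
Syllabification: ho.smo.smaf.
The second /s/ is in the onset of syllable 3 (/smaf/).

3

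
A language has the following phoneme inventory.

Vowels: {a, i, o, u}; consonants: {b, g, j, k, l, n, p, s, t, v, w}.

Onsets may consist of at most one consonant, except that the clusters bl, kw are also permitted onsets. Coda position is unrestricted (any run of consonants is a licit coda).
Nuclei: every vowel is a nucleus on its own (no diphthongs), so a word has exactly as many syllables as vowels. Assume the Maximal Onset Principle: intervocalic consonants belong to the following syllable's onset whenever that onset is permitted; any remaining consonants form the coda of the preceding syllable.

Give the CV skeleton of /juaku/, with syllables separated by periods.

Vowels present: u, a, u; each is a nucleus, giving 3 syllables.
/u…a/ gap (V1→V2): no consonants, so the boundary falls immediately after /u/.
/a…u/ gap (V2→V3): /k/ is a single consonant, so it becomes the next onset.
Syllabification: ju.a.ku.
Mapping each syllable to C/V: /ju/ → CV, /a/ → V, /ku/ → CV.

CV.V.CV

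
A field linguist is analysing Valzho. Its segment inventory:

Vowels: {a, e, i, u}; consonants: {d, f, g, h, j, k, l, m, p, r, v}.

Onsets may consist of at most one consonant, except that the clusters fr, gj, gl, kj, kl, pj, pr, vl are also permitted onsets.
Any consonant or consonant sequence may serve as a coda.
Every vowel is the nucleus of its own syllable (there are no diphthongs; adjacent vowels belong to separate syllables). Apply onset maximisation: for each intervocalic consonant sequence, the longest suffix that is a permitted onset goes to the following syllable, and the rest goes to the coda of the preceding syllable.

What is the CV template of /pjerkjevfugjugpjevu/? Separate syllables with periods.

CCVC.CCVC.CV.CCVC.CCV.CV

The vowels are e, e, u, u, e, u — 6 nuclei, so 6 syllables.
/e…e/ gap (V1→V2): /rkj/; trying suffixes from longest down, /kj/ is the first permitted one, so coda /r/ | onset /kj/.
/e…u/ gap (V2→V3): /vf/ — longest licit onset from the right is /f/, leaving /v/ as coda.
/u…u/ gap (V3→V4): cluster /gj/ — /gj/ is itself a permitted onset, so the whole cluster goes right; preceding coda = ∅.
/u…e/ gap (V4→V5): cluster /gpj/ — the longest permitted-onset suffix is /pj/; onset = /pj/, preceding coda = /g/.
/e…u/ gap (V5→V6): /v/ → onset of the next syllable (single consonants are always licit onsets).
Result: pjer.kjev.fu.gjug.pje.vu.
Mapping each syllable to C/V: /pjer/ → CCVC, /kjev/ → CCVC, /fu/ → CV, /gjug/ → CCVC, /pje/ → CCV, /vu/ → CV.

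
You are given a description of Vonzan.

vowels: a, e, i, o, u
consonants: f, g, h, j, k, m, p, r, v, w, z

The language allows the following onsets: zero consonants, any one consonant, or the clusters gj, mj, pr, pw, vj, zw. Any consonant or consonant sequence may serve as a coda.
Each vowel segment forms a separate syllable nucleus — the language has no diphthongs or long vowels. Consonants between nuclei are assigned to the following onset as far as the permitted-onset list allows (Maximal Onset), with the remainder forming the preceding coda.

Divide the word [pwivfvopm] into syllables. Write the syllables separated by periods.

The vowels are i, o — 2 nuclei, so 2 syllables.
Between /i/ (V1) and /o/ (V2): cluster /vfv/ — the longest permitted-onset suffix is /v/; onset = /v/, preceding coda = /vf/.

pwivf.vopm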